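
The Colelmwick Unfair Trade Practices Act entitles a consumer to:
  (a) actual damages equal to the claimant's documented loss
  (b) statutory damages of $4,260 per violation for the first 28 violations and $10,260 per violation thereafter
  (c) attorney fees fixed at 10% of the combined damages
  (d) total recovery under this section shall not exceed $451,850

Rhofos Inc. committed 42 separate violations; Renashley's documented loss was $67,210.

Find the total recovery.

First 28 violations: 28 × $4,260 = $119,280
Remaining violations: (42 − 28) × $10,260 = $143,640
Statutory damages: $119,280 + $143,640 = $262,920
Combined damages: $67,210 + $262,920 = $330,130
Attorney fees: 10% of $330,130 = $33,013
Total before cap: $330,130 + $33,013 = $363,143
Cap at $451,850: $363,143 is within the cap, no reduction.

$363,143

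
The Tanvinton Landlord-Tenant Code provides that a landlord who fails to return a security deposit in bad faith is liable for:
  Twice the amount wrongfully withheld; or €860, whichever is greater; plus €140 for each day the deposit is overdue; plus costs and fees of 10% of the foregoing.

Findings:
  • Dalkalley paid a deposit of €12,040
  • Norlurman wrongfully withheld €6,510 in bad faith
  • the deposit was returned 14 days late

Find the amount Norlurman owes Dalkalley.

Recovery: €16,478

Doubled: 2 × €6,510 = €13,020
Minimum €860: €13,020 meets the minimum, no increase.
Late-return penalty: 14 × €140 = €1,960
Damages plus late penalty: €13,020 + €1,960 = €14,980
Costs and fees: 10% of €14,980 = €1,498
Total recovery: €14,980 + €1,498 = €16,478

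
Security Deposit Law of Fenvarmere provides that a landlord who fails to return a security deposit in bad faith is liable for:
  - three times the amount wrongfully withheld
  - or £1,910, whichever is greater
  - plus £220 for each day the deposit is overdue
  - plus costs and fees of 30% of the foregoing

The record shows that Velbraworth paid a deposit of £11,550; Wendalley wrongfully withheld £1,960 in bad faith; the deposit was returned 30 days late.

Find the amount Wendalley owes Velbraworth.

£16,224

Trebled: 3 × £1,960 = £5,880
Minimum £1,910: £5,880 meets the minimum, no increase.
Late-return penalty: 30 × £220 = £6,600
Damages plus late penalty: £5,880 + £6,600 = £12,480
Costs and fees: 30% of £12,480 = £3,744
Total recovery: £12,480 + £3,744 = £16,224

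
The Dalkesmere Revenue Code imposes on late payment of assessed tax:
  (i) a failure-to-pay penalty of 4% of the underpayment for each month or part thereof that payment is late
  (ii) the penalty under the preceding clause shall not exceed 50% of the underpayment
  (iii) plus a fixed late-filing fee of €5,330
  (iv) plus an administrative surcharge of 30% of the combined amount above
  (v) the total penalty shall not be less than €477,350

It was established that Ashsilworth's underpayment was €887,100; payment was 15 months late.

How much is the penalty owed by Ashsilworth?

€583,544

Accrued rate: 4% × 15 = 60%, capped at 50% → 50%
Failure-to-pay penalty: 50% of €887,100 = €443,550
Penalty before surcharge: €443,550 + €5,330 = €448,880
Administrative surcharge: 30% of €448,880 = €134,664
Total penalty: €448,880 + €134,664 = €583,544
Minimum €477,350: €583,544 meets the minimum, no increase.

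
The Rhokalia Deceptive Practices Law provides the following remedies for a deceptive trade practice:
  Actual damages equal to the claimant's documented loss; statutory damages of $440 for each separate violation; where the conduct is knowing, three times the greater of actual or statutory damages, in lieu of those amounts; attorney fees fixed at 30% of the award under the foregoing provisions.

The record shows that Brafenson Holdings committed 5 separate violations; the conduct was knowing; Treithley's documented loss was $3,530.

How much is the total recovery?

Statutory damages: 5 × $440 = $2,200
Greater of actual damages ($3,530) or statutory damages ($2,200): $3,530
Trebled: 3 × $3,530 = $10,590
Attorney fees: 30% of $10,590 = $3,177
Total recovery: $10,590 + $3,177 = $13,767

$13,767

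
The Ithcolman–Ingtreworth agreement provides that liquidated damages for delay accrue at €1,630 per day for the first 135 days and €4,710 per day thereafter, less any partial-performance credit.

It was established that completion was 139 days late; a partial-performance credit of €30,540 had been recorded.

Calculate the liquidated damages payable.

First 135 days: 135 × €1,630 = €220,050
Remaining days: (139 − 135) × €4,710 = €18,840
Accrued per-day damages: €220,050 + €18,840 = €238,890
Less partial-performance credit: €238,890 − €30,540 = €208,350

€208,350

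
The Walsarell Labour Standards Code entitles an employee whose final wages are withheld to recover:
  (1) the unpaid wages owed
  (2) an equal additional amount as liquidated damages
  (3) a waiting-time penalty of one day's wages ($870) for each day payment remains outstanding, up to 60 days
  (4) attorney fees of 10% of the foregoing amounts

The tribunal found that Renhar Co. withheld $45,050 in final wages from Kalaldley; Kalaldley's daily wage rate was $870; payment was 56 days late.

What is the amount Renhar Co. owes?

Total award: $152,702

Liquidated damages (equal amount): $45,050
Penalty days: min(56, 60) = 56
Waiting-time penalty: 56 × $870 = $48,720
Subtotal: $45,050 + $45,050 + $48,720 = $138,820
Attorney fees: 10% of $138,820 = $13,882
Total award: $138,820 + $13,882 = $152,702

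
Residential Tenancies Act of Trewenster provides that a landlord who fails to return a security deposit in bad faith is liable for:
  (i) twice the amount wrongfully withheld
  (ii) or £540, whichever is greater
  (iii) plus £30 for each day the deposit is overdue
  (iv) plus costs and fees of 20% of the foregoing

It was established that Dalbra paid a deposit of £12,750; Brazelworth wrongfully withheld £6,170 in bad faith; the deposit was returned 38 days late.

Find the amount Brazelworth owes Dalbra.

Doubled: 2 × £6,170 = £12,340
Minimum £540: £12,340 meets the minimum, no increase.
Late-return penalty: 38 × £30 = £1,140
Damages plus late penalty: £12,340 + £1,140 = £13,480
Costs and fees: 20% of £13,480 = £2,696
Total recovery: £13,480 + £2,696 = £16,176

£16,176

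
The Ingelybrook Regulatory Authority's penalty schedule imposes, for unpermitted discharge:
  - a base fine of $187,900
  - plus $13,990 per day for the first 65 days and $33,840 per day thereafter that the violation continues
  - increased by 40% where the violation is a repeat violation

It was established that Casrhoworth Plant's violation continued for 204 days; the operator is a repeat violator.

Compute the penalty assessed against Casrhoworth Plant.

First 65 days: 65 × $13,990 = $909,350
Remaining days: (204 − 65) × $33,840 = $4,703,760
Per-day component: $909,350 + $4,703,760 = $5,613,110
Base plus per-day: $187,900 + $5,613,110 = $5,801,010
Enhancement: 40% of $5,801,010 = $2,320,404
Enhanced fine: $5,801,010 + $2,320,404 = $8,121,414

Civil penalty: $8,121,414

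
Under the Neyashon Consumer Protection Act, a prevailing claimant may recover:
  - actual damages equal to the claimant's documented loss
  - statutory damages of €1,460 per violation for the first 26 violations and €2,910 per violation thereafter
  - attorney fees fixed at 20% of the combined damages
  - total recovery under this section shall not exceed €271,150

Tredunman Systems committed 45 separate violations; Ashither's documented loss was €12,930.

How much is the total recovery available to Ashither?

€127,416

First 26 violations: 26 × €1,460 = €37,960
Remaining violations: (45 − 26) × €2,910 = €55,290
Statutory damages: €37,960 + €55,290 = €93,250
Combined damages: €12,930 + €93,250 = €106,180
Attorney fees: 20% of €106,180 = €21,236
Total before cap: €106,180 + €21,236 = €127,416
Cap at €271,150: €127,416 is within the cap, no reduction.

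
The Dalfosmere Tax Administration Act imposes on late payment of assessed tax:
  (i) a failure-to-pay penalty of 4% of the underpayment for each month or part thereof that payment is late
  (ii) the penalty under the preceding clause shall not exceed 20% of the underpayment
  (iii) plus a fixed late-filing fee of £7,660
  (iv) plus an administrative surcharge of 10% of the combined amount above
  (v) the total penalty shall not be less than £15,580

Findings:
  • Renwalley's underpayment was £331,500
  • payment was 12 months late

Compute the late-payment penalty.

£81,356

Accrued rate: 4% × 12 = 48%, capped at 20% → 20%
Failure-to-pay penalty: 20% of £331,500 = £66,300
Penalty before surcharge: £66,300 + £7,660 = £73,960
Administrative surcharge: 10% of £73,960 = £7,396
Total penalty: £73,960 + £7,396 = £81,356
Minimum £15,580: £81,356 meets the minimum, no increase.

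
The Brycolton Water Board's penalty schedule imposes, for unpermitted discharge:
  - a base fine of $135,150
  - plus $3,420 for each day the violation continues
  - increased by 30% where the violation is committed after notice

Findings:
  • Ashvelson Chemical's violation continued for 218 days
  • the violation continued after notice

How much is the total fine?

Per-day component: 218 × $3,420 = $745,560
Base plus per-day: $135,150 + $745,560 = $880,710
Enhancement: 30% of $880,710 = $264,213
Enhanced fine: $880,710 + $264,213 = $1,144,923

Civil penalty: $1,144,923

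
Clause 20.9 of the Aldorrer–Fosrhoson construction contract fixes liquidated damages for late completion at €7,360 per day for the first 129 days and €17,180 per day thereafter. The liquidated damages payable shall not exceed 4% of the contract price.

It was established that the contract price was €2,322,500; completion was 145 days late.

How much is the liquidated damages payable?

First 129 days: 129 × €7,360 = €949,440
Remaining days: (145 − 129) × €17,180 = €274,880
Accrued per-day damages: €949,440 + €274,880 = €1,224,320
Cap: 4% of €2,322,500 = €92,900
Cap at €92,900: €1,224,320 exceeds the cap → €92,900

€92,900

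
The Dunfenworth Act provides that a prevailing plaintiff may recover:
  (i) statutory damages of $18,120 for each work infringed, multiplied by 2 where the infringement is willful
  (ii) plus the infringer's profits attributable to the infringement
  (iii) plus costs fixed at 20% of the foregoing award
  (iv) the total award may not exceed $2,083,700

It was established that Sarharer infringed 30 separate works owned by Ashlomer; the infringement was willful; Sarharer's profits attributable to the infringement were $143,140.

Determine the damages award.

Statutory damages: 30 × $18,120 = $543,600
Doubled: 2 × $543,600 = $1,087,200
Combined award: $1,087,200 + $143,140 = $1,230,340
Costs: 20% of $1,230,340 = $246,068
Award plus costs: $1,230,340 + $246,068 = $1,476,408
Cap at $2,083,700: $1,476,408 is within the cap, no reduction.

$1,476,408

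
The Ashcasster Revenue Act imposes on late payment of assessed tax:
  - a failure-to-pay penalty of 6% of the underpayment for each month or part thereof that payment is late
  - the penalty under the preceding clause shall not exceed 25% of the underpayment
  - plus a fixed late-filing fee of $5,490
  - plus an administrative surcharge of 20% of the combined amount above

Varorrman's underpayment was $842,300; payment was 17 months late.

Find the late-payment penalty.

Accrued rate: 6% × 17 = 102%, capped at 25% → 25%
Failure-to-pay penalty: 25% of $842,300 = $210,575
Penalty before surcharge: $210,575 + $5,490 = $216,065
Administrative surcharge: 20% of $216,065 = $43,213
Total penalty: $216,065 + $43,213 = $259,278

$259,278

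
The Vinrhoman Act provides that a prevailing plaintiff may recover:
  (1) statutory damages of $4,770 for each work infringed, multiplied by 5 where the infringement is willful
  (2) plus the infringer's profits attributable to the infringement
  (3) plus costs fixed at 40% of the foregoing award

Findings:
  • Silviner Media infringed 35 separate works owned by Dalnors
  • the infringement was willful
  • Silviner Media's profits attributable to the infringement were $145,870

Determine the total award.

$1,372,868

Statutory damages: 35 × $4,770 = $166,950
Multiplied by 5: 5 × $166,950 = $834,750
Combined award: $834,750 + $145,870 = $980,620
Costs: 40% of $980,620 = $392,248
Award plus costs: $980,620 + $392,248 = $1,372,868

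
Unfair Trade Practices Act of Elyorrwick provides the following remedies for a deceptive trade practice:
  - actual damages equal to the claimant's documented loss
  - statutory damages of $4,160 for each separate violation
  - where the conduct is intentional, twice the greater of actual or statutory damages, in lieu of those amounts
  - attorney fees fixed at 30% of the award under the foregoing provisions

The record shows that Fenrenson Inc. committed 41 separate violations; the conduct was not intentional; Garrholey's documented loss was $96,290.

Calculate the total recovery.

Statutory damages: 41 × $4,160 = $170,560
Conduct not intentional: the in-lieu enhancement does not apply.
Actual plus statutory damages: $96,290 + $170,560 = $266,850
Attorney fees: 30% of $266,850 = $80,055
Total recovery: $266,850 + $80,055 = $346,905

Total recovery: $346,905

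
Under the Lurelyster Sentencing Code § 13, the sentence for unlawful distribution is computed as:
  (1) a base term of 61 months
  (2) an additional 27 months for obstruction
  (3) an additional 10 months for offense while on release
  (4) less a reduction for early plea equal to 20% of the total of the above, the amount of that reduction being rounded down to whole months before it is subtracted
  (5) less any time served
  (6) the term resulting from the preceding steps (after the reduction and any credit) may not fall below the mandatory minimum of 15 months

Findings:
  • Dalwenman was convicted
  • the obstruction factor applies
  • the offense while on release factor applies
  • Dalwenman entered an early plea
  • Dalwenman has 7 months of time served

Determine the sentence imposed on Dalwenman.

Obstruction enhancement: +27 months
Offense while on release enhancement: +10 months
Adjusted term: 61 months + 27 months + 10 months = 98 months
Early plea reduction: 20% of 98 months = 19 months (rounded down)
After reduction: 98 − 19 = 79 months
Less time served: 79 months − 7 months = 72 months
Minimum 15 months: 72 months meets the minimum, no increase.

72 months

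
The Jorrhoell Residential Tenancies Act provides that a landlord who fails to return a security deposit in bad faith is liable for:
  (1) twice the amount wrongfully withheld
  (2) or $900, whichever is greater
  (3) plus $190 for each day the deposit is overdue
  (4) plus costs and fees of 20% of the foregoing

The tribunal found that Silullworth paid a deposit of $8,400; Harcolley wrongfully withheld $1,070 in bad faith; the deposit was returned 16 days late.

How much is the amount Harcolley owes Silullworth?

Doubled: 2 × $1,070 = $2,140
Minimum $900: $2,140 meets the minimum, no increase.
Late-return penalty: 16 × $190 = $3,040
Damages plus late penalty: $2,140 + $3,040 = $5,180
Costs and fees: 20% of $5,180 = $1,036
Total recovery: $5,180 + $1,036 = $6,216

Recovery: $6,216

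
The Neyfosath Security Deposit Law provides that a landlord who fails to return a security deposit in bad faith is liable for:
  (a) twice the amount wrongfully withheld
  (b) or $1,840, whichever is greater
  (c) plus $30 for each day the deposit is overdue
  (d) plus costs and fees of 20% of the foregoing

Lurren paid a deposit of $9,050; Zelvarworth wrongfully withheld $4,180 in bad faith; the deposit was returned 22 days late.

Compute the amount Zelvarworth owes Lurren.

Doubled: 2 × $4,180 = $8,360
Minimum $1,840: $8,360 meets the minimum, no increase.
Late-return penalty: 22 × $30 = $660
Damages plus late penalty: $8,360 + $660 = $9,020
Costs and fees: 20% of $9,020 = $1,804
Total recovery: $9,020 + $1,804 = $10,824

Recovery: $10,824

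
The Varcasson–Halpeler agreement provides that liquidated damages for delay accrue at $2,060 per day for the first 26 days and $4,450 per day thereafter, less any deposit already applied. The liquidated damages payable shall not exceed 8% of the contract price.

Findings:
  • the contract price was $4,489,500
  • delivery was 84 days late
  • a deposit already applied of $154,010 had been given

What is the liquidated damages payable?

First 26 days: 26 × $2,060 = $53,560
Remaining days: (84 − 26) × $4,450 = $258,100
Accrued per-day damages: $53,560 + $258,100 = $311,660
Less deposit already applied: $311,660 − $154,010 = $157,650
Cap: 8% of $4,489,500 = $359,160
Cap at $359,160: $157,650 is within the cap, no reduction.

$157,650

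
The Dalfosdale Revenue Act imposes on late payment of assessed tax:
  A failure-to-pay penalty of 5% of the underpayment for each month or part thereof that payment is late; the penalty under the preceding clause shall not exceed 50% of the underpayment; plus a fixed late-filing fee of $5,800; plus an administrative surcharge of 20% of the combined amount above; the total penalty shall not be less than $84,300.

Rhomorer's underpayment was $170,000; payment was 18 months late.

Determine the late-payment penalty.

Accrued rate: 5% × 18 = 90%, capped at 50% → 50%
Failure-to-pay penalty: 50% of $170,000 = $85,000
Penalty before surcharge: $85,000 + $5,800 = $90,800
Administrative surcharge: 20% of $90,800 = $18,160
Total penalty: $90,800 + $18,160 = $108,960
Minimum $84,300: $108,960 meets the minimum, no increase.

$108,960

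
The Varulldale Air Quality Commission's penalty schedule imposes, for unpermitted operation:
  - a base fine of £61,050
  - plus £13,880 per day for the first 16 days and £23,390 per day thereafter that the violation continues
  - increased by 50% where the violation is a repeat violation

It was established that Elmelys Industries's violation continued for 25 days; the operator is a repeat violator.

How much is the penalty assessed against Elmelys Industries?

First 16 days: 16 × £13,880 = £222,080
Remaining days: (25 − 16) × £23,390 = £210,510
Per-day component: £222,080 + £210,510 = £432,590
Base plus per-day: £61,050 + £432,590 = £493,640
Enhancement: 50% of £493,640 = £246,820
Enhanced fine: £493,640 + £246,820 = £740,460

£740,460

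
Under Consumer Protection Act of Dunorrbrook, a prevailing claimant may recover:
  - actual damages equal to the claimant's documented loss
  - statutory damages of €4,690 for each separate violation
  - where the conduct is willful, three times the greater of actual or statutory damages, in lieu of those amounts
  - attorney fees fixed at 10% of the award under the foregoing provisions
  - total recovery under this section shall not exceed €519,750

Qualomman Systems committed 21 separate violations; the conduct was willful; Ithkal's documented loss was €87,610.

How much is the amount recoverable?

Statutory damages: 21 × €4,690 = €98,490
Greater of actual damages (€87,610) or statutory damages (€98,490): €98,490
Trebled: 3 × €98,490 = €295,470
Attorney fees: 10% of €295,470 = €29,547
Total before cap: €295,470 + €29,547 = €325,017
Cap at €519,750: €325,017 is within the cap, no reduction.

€325,017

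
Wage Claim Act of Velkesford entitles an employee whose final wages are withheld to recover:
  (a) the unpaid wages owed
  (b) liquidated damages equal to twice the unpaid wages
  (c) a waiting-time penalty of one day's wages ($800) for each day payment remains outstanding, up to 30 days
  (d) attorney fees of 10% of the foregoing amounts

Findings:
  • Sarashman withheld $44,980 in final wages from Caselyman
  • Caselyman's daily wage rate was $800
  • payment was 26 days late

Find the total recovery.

Total award: $171,314

Doubled: 2 × $44,980 = $89,960
Penalty days: min(26, 30) = 26
Waiting-time penalty: 26 × $800 = $20,800
Subtotal: $44,980 + $89,960 + $20,800 = $155,740
Attorney fees: 10% of $155,740 = $15,574
Total award: $155,740 + $15,574 = $171,314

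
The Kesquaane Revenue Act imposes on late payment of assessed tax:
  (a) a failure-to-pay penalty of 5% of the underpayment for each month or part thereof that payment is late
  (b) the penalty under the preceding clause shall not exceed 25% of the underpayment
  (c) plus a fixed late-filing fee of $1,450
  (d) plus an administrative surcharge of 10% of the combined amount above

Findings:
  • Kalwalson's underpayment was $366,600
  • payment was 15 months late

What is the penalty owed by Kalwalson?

$102,410

Accrued rate: 5% × 15 = 75%, capped at 25% → 25%
Failure-to-pay penalty: 25% of $366,600 = $91,650
Penalty before surcharge: $91,650 + $1,450 = $93,100
Administrative surcharge: 10% of $93,100 = $9,310
Total penalty: $93,100 + $9,310 = $102,410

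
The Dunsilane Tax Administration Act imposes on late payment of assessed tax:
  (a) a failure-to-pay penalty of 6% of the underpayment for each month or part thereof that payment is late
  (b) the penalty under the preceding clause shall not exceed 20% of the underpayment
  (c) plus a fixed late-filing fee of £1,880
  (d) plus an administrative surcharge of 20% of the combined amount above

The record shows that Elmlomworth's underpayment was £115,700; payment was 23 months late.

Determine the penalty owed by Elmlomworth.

Accrued rate: 6% × 23 = 138%, capped at 20% → 20%
Failure-to-pay penalty: 20% of £115,700 = £23,140
Penalty before surcharge: £23,140 + £1,880 = £25,020
Administrative surcharge: 20% of £25,020 = £5,004
Total penalty: £25,020 + £5,004 = £30,024

£30,024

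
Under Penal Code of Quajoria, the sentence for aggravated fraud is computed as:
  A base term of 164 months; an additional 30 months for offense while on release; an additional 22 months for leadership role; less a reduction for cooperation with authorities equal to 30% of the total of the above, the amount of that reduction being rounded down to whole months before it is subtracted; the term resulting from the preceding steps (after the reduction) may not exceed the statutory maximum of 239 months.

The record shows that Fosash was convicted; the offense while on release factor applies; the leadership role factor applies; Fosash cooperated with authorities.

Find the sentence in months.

Offense while on release enhancement: +30 months
Leadership role enhancement: +22 months
Adjusted term: 164 months + 30 months + 22 months = 216 months
Cooperation with authorities reduction: 30% of 216 months = 64 months (rounded down)
After reduction: 216 − 64 = 152 months
Cap at 239 months: 152 months is within the cap, no reduction.

152 months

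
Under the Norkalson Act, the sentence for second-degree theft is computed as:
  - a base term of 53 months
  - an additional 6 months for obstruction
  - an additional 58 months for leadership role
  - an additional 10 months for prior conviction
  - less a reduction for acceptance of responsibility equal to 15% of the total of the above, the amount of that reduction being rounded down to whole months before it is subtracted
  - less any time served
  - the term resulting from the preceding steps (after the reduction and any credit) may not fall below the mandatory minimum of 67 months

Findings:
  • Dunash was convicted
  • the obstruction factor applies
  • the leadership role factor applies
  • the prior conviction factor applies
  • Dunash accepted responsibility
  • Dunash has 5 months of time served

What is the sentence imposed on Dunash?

Obstruction enhancement: +6 months
Leadership role enhancement: +58 months
Prior conviction enhancement: +10 months
Adjusted term: 53 months + 6 months + 58 months + 10 months = 127 months
Acceptance of responsibility reduction: 15% of 127 months = 19 months (rounded down)
After reduction: 127 − 19 = 108 months
Less time served: 108 months − 5 months = 103 months
Minimum 67 months: 103 months meets the minimum, no increase.

103 months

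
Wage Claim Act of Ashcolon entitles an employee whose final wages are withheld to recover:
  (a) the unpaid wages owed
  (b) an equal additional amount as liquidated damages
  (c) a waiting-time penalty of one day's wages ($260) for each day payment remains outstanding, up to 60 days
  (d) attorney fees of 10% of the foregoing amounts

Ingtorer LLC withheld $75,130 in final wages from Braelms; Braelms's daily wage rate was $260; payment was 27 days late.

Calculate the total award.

Total award: $173,008

Liquidated damages (equal amount): $75,130
Penalty days: min(27, 60) = 27
Waiting-time penalty: 27 × $260 = $7,020
Subtotal: $75,130 + $75,130 + $7,020 = $157,280
Attorney fees: 10% of $157,280 = $15,728
Total award: $157,280 + $15,728 = $173,008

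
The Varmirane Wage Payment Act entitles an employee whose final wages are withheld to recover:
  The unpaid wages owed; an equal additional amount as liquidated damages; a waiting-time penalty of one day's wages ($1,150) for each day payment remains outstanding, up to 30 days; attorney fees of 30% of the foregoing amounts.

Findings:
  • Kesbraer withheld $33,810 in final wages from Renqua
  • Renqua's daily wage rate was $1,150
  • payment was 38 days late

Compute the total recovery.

Liquidated damages (equal amount): $33,810
Penalty days: min(38, 30) = 30
Waiting-time penalty: 30 × $1,150 = $34,500
Subtotal: $33,810 + $33,810 + $34,500 = $102,120
Attorney fees: 30% of $102,120 = $30,636
Total award: $102,120 + $30,636 = $132,756

$132,756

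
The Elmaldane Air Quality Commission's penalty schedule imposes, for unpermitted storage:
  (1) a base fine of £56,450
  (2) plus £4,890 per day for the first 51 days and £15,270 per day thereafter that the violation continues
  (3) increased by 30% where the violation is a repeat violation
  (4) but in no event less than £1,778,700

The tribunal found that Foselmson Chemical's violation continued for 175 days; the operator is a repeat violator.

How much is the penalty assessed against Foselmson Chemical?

First 51 days: 51 × £4,890 = £249,390
Remaining days: (175 − 51) × £15,270 = £1,893,480
Per-day component: £249,390 + £1,893,480 = £2,142,870
Base plus per-day: £56,450 + £2,142,870 = £2,199,320
Enhancement: 30% of £2,199,320 = £659,796
Enhanced fine: £2,199,320 + £659,796 = £2,859,116
Minimum £1,778,700: £2,859,116 meets the minimum, no increase.

£2,859,116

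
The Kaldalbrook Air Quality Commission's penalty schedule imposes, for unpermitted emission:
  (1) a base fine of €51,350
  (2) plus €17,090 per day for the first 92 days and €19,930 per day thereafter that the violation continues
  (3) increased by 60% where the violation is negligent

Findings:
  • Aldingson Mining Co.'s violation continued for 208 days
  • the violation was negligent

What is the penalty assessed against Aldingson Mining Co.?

First 92 days: 92 × €17,090 = €1,572,280
Remaining days: (208 − 92) × €19,930 = €2,311,880
Per-day component: €1,572,280 + €2,311,880 = €3,884,160
Base plus per-day: €51,350 + €3,884,160 = €3,935,510
Enhancement: 60% of €3,935,510 = €2,361,306
Enhanced fine: €3,935,510 + €2,361,306 = €6,296,816

€6,296,816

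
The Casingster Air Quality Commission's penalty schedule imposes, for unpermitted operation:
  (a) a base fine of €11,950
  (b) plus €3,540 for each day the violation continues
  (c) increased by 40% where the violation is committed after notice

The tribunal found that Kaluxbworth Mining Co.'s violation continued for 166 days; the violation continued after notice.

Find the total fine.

Civil penalty: €839,426

Per-day component: 166 × €3,540 = €587,640
Base plus per-day: €11,950 + €587,640 = €599,590
Enhancement: 40% of €599,590 = €239,836
Enhanced fine: €599,590 + €239,836 = €839,426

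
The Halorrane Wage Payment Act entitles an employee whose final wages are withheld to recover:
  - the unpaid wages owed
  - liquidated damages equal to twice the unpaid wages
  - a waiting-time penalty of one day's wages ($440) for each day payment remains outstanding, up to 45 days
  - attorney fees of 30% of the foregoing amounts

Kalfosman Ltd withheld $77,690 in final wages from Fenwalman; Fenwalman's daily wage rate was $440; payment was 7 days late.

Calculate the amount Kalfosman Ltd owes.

$306,995

Doubled: 2 × $77,690 = $155,380
Penalty days: min(7, 45) = 7
Waiting-time penalty: 7 × $440 = $3,080
Subtotal: $77,690 + $155,380 + $3,080 = $236,150
Attorney fees: 30% of $236,150 = $70,845
Total award: $236,150 + $70,845 = $306,995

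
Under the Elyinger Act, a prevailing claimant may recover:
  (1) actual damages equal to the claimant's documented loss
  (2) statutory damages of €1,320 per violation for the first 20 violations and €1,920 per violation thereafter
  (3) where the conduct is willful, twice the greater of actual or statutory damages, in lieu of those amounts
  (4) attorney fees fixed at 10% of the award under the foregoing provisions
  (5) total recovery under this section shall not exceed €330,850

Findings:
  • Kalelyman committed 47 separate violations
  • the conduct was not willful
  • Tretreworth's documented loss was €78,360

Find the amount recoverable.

Total recovery: €172,260

First 20 violations: 20 × €1,320 = €26,400
Remaining violations: (47 − 20) × €1,920 = €51,840
Statutory damages: €26,400 + €51,840 = €78,240
Conduct not willful: the in-lieu enhancement does not apply.
Actual plus statutory damages: €78,360 + €78,240 = €156,600
Attorney fees: 10% of €156,600 = €15,660
Total before cap: €156,600 + €15,660 = €172,260
Cap at €330,850: €172,260 is within the cap, no reduction.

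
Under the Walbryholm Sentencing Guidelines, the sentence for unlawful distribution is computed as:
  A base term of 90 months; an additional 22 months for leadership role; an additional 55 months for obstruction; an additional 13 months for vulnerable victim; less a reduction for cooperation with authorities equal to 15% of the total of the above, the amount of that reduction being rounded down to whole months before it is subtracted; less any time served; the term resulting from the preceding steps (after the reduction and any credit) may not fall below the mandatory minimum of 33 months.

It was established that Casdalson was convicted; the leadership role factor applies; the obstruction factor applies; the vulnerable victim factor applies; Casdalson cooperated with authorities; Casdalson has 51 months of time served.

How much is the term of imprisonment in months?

Leadership role enhancement: +22 months
Obstruction enhancement: +55 months
Vulnerable victim enhancement: +13 months
Adjusted term: 90 months + 22 months + 55 months + 13 months = 180 months
Cooperation with authorities reduction: 15% of 180 months = 27 months (rounded down)
After reduction: 180 − 27 = 153 months
Less time served: 153 months − 51 months = 102 months
Minimum 33 months: 102 months meets the minimum, no increase.

102 months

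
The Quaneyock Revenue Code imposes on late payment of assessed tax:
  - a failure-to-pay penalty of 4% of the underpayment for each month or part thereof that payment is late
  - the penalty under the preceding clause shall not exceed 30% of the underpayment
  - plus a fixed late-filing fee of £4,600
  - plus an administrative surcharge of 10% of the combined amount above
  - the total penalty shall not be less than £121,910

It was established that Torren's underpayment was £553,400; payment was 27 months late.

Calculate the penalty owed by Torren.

£187,682

Accrued rate: 4% × 27 = 108%, capped at 30% → 30%
Failure-to-pay penalty: 30% of £553,400 = £166,020
Penalty before surcharge: £166,020 + £4,600 = £170,620
Administrative surcharge: 10% of £170,620 = £17,062
Total penalty: £170,620 + £17,062 = £187,682
Minimum £121,910: £187,682 meets the minimum, no increase.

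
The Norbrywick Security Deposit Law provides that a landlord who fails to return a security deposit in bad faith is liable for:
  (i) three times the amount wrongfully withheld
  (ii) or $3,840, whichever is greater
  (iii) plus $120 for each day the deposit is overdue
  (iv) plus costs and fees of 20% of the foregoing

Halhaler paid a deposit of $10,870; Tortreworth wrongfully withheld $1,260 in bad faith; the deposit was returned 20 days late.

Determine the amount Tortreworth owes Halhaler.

Trebled: 3 × $1,260 = $3,780
Minimum $3,840: $3,780 is below the minimum → $3,840
Late-return penalty: 20 × $120 = $2,400
Damages plus late penalty: $3,840 + $2,400 = $6,240
Costs and fees: 20% of $6,240 = $1,248
Total recovery: $6,240 + $1,248 = $7,488

$7,488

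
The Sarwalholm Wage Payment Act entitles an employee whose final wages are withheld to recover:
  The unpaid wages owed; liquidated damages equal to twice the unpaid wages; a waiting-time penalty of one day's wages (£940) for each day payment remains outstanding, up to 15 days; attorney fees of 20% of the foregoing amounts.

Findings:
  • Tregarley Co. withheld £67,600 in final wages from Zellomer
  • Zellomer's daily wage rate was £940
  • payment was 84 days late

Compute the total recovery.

Doubled: 2 × £67,600 = £135,200
Penalty days: min(84, 15) = 15
Waiting-time penalty: 15 × £940 = £14,100
Subtotal: £67,600 + £135,200 + £14,100 = £216,900
Attorney fees: 20% of £216,900 = £43,380
Total award: £216,900 + £43,380 = £260,280

£260,280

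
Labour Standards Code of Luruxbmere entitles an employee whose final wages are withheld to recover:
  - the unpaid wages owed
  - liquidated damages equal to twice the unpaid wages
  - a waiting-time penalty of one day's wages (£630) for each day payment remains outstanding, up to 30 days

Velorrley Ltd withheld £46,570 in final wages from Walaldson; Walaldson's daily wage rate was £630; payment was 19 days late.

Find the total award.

Total award: £151,680

Doubled: 2 × £46,570 = £93,140
Penalty days: min(19, 30) = 19
Waiting-time penalty: 19 × £630 = £11,970
Total award: £46,570 + £93,140 + £11,970 = £151,680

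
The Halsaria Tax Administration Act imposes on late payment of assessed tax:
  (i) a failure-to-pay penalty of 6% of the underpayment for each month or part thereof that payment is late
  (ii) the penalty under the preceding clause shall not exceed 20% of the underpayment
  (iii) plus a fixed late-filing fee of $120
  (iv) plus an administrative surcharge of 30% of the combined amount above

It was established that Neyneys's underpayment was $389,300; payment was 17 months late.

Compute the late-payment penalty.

Accrued rate: 6% × 17 = 102%, capped at 20% → 20%
Failure-to-pay penalty: 20% of $389,300 = $77,860
Penalty before surcharge: $77,860 + $120 = $77,980
Administrative surcharge: 30% of $77,980 = $23,394
Total penalty: $77,980 + $23,394 = $101,374

Penalty: $101,374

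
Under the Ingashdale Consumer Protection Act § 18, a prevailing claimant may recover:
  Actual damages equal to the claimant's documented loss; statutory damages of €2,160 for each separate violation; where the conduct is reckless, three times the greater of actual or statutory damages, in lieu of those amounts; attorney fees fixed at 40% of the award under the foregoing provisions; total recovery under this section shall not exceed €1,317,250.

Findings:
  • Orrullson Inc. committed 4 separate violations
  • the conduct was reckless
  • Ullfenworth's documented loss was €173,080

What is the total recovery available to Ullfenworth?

Statutory damages: 4 × €2,160 = €8,640
Greater of actual damages (€173,080) or statutory damages (€8,640): €173,080
Trebled: 3 × €173,080 = €519,240
Attorney fees: 40% of €519,240 = €207,696
Total before cap: €519,240 + €207,696 = €726,936
Cap at €1,317,250: €726,936 is within the cap, no reduction.

Total recovery: €726,936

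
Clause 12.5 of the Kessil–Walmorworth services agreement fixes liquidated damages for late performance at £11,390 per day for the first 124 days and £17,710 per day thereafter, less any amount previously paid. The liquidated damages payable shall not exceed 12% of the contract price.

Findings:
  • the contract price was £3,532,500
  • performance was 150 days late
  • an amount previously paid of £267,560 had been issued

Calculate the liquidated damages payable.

First 124 days: 124 × £11,390 = £1,412,360
Remaining days: (150 − 124) × £17,710 = £460,460
Accrued per-day damages: £1,412,360 + £460,460 = £1,872,820
Less amount previously paid: £1,872,820 − £267,560 = £1,605,260
Cap: 12% of £3,532,500 = £423,900
Cap at £423,900: £1,605,260 exceeds the cap → £423,900

£423,900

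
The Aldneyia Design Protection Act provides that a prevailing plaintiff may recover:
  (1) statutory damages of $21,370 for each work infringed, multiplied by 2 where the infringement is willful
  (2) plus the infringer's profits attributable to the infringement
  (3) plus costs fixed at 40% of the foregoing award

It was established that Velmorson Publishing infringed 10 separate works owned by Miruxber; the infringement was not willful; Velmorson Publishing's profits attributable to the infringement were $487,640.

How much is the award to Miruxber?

Statutory damages: 10 × $21,370 = $213,700
Infringement not willful: no ×2 enhancement.
Combined award: $213,700 + $487,640 = $701,340
Costs: 40% of $701,340 = $280,536
Award plus costs: $701,340 + $280,536 = $981,876

$981,876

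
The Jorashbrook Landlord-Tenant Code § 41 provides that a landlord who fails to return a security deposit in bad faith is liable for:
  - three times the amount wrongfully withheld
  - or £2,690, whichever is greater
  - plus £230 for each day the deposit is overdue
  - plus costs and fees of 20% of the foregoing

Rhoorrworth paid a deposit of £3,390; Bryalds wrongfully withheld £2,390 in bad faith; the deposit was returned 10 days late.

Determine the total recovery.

Recovery: £11,364

Trebled: 3 × £2,390 = £7,170
Minimum £2,690: £7,170 meets the minimum, no increase.
Late-return penalty: 10 × £230 = £2,300
Damages plus late penalty: £7,170 + £2,300 = £9,470
Costs and fees: 20% of £9,470 = £1,894
Total recovery: £9,470 + £1,894 = £11,364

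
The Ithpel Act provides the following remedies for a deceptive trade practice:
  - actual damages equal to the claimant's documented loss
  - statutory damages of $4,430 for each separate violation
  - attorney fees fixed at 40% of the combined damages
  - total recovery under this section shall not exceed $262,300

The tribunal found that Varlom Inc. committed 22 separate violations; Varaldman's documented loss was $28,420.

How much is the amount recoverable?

Total recovery: $176,232

Statutory damages: 22 × $4,430 = $97,460
Combined damages: $28,420 + $97,460 = $125,880
Attorney fees: 40% of $125,880 = $50,352
Total before cap: $125,880 + $50,352 = $176,232
Cap at $262,300: $176,232 is within the cap, no reduction.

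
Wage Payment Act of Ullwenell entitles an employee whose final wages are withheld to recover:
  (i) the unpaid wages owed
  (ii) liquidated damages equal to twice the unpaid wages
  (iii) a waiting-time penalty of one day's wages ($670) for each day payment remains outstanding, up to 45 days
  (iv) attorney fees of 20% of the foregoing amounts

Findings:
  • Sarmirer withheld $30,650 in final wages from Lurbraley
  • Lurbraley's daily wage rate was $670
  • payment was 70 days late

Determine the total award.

$146,520

Doubled: 2 × $30,650 = $61,300
Penalty days: min(70, 45) = 45
Waiting-time penalty: 45 × $670 = $30,150
Subtotal: $30,650 + $61,300 + $30,150 = $122,100
Attorney fees: 20% of $122,100 = $24,420
Total award: $122,100 + $24,420 = $146,520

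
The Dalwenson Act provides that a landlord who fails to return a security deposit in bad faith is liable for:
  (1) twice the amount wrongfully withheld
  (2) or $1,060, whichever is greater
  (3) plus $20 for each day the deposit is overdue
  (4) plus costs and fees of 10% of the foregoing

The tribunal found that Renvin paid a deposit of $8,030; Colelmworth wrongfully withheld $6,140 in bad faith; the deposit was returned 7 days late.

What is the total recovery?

Doubled: 2 × $6,140 = $12,280
Minimum $1,060: $12,280 meets the minimum, no increase.
Late-return penalty: 7 × $20 = $140
Damages plus late penalty: $12,280 + $140 = $12,420
Costs and fees: 10% of $12,420 = $1,242
Total recovery: $12,420 + $1,242 = $13,662

$13,662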